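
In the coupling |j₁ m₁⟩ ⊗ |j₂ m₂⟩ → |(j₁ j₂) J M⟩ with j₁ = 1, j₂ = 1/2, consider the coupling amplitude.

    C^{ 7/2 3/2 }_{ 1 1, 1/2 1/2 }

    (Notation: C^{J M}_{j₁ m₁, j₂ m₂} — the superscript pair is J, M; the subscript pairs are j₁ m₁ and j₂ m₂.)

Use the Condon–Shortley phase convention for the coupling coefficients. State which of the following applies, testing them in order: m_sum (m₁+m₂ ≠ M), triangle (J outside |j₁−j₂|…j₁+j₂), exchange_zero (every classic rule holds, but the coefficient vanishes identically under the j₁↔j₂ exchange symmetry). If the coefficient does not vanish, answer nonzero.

triangle

m-sum: m₁+m₂ = 1+1/2 = 3/2, M = 3/2  ✓
triangle: need |j₁−j₂| ≤ J ≤ j₁+j₂, i.e. J ∈ [1/2, 3/2]; J = 7/2 is outside ✗ ⇒ coefficient is 0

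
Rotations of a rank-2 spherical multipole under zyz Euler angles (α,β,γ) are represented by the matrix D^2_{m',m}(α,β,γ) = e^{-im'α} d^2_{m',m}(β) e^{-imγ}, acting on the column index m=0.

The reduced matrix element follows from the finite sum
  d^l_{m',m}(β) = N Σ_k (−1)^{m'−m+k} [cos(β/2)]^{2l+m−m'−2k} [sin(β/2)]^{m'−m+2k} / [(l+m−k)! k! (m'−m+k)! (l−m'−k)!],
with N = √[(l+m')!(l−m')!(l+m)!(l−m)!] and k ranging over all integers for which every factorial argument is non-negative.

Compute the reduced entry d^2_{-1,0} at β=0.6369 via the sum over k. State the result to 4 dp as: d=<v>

d^2_{-1,0}(β=0.6369) via the finite sum:
c=cos(0.636900/2)=0.949722, s=sin(0.636900/2)=0.313095; N=√[1·6·2·2]=4.898979
Admissible k: 1..2 (factorial args all ≥0)
  k=1: (−1)^0·4.8990/(2)·0.9497^3·0.3131^1 = +0.656963
  k=2: (−1)^1·4.8990/(2)·0.9497^1·0.3131^3 = -0.071400
d^2_{-1,0}(0.6369) = +0.656963 -0.071400 = +0.585563

d=0.5856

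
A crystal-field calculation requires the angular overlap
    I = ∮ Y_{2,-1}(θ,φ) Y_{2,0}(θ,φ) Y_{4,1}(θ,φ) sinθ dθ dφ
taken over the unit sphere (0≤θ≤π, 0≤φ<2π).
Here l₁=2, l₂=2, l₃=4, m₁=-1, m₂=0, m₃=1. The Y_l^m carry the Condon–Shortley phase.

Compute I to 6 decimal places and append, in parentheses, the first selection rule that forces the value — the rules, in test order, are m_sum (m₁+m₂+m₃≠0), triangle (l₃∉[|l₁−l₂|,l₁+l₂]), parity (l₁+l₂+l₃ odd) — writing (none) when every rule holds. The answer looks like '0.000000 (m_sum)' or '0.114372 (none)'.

-0.220728 (none)

Rules hold: Σm=0, L=8 even, 0≤4≤4.
N = 5·5·9 = 225
Δ = 0!·4!·4!/9! = 1/630
Racah Σ t=0..0: t=0:+1/16 = 1/16
⇒ 3j(2 2 4; 0 0 0)² = 2/35, sgn +1
Racah Σ t=0..0: t=0:+1/24 = 1/24
⇒ 3j(2 2 4; -1 0 1)² = 1/21, sgn -1
4πI² = N·(3j₀)²·(3jₘ)² = 30/49
I = -1·√(0.612245/4π) = -0.22072812
No selection rule forces the value: the integral is nonzero (none).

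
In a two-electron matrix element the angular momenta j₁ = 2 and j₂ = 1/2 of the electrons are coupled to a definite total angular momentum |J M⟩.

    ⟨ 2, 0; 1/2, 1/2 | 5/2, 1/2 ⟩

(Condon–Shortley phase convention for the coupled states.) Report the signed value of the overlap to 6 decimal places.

+0.774597

triangle: 0!×4!×1!/6! = 24/720
(j±m)!: 2!×2!×1!×0!×3!×2! = 48
prefactor² = (2J+1)×Δ×N² = 48/5
  k=0: +1/(0!×0!×2!×1!×2!×0!) = 1/4
Σ = 1/4  ⇒  CG² = 48/5×(1/4)² = 3/5
CG = +√(3/5) = +0.774597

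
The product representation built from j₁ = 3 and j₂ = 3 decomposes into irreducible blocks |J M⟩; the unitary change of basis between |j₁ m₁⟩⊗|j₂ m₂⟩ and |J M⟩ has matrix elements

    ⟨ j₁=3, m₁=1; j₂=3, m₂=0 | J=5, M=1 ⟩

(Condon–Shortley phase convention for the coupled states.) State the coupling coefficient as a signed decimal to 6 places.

j₁+j₂−J=1  J+j₁−j₂=5  J−j₁+j₂=5  j₁+j₂+J+1=12
(j₁±m₁, j₂±m₂, J±M) = (4,2,3,3,6,4)
P² = 69120/7
sum k=0..1:
  [0] +1/144 = 1/144
  [1] −1/288 = -1/288
S = 1/288
C² = P²·S² = 5/42 ; C = +0.345033

+0.345033  (= +√(5/42))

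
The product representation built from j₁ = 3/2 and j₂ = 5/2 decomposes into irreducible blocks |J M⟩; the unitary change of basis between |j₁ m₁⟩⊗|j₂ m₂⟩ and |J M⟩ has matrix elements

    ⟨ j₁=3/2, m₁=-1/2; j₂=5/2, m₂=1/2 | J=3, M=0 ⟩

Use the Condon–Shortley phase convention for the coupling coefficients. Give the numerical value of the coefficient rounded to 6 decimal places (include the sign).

−√(1/5) ≈ -0.447214

triangle: 1!·2!·4!/8! = 48/40320
(j±m)!: 1!·2!·3!·2!·3!·3! = 864
prefactor² = (2J+1)·Δ·N² = 36/5
  k=0: +1/(0!·1!·2!·3!·0!·1!) = 1/12
  k=1: −1/(1!·0!·1!·2!·1!·2!) = -1/4
Σ = -1/6  ⇒  CG² = 36/5·(-1/6)² = 1/5
CG = −√(1/5) = -0.447214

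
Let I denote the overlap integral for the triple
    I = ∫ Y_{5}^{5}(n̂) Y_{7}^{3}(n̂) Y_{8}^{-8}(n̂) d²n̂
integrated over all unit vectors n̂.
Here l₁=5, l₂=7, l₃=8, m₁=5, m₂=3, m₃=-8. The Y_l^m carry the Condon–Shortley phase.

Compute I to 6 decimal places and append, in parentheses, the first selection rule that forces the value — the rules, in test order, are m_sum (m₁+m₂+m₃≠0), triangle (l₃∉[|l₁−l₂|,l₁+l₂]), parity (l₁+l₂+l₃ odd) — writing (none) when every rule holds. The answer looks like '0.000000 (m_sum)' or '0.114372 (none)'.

0.059923 (none)

m-sum 0 ✓  L=20 even ✓  2≤8≤12 ✓
Π(2lᵢ+1) = 11×15×17 = 2805
triangle coeff Δ(5,7,8) = 1/814773960
Σ_t [0,4]: t=0:+1/87091200 t=1:−1/4976640 t=2:+1/2073600 t=3:−1/4976640 t=4:+1/87091200 = 1/9676800
(3j)²=360/46189 [(5 7 8; 0 0 0)], sign=+1
Σ_t [0,0]: t=0:+1/62705664000 = 1/62705664000
(3j)²=2/969 [(5 7 8; 5 3 -8)], sign=+1
⇒ 4πI² = 3600/79781
I = (+1)√(3600/79781/(4π)) = 0.05992342
No selection rule forces the value: the integral is nonzero (none).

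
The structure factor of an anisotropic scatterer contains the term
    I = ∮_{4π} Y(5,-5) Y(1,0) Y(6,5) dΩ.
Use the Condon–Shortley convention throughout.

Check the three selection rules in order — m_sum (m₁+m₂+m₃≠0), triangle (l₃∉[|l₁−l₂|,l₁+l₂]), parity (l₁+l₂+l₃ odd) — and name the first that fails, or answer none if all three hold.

none

m₁+m₂+m₃ = -5 + 0 + 5 = 0  ✓
triangle: |5−1|=4 ≤ l₃=6 ≤ 5+1=6  ✓
parity: l₁+l₂+l₃ = 12 is even  ✓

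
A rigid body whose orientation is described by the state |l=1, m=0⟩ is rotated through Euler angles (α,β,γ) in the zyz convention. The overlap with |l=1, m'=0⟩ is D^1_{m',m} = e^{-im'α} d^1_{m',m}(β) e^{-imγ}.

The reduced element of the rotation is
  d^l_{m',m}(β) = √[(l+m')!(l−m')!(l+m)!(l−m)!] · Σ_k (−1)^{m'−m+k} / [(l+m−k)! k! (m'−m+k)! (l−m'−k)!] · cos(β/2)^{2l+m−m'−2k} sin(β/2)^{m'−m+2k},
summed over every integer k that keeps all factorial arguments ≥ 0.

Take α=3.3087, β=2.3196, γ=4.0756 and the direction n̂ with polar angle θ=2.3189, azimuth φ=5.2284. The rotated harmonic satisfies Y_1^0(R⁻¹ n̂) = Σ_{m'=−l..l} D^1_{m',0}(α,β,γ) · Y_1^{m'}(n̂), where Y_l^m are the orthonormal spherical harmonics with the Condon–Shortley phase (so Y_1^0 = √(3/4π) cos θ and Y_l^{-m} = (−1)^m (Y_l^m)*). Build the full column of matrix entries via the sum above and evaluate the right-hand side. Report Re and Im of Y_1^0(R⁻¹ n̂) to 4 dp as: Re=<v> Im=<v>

Need the full column D^1_{m',0} for m'=−1..1 at α=3.3087, β=2.3196, γ=4.0756.
cos(β/2)=0.399523, sin(β/2)=0.916723
d^1_{-1,0}: single k=1 term ⇒ +0.517958;  D = -0.510743-0.086152i
d^1_{0,0}: k∈[0..1] ⇒ +0.159619 -0.840381 = -0.680763;  D = -0.680763+0.000000i
d^1_{1,0}: single k=0 term ⇒ -0.517958;  D = +0.510743-0.086152i
Y_1^{m'}(θ=2.3189,φ=5.2284) and Σ D·Y over m':
  (-0.5107-0.0862i)·(+0.1250+0.2203i)  (-0.6808+0.0000i)·(-0.3324+0.0000i)  (+0.5107-0.0862i)·(-0.1250+0.2203i)
Y_1^0(R⁻¹ n̂) = +0.136582+0.000000i

Re=0.1366 Im=0.0000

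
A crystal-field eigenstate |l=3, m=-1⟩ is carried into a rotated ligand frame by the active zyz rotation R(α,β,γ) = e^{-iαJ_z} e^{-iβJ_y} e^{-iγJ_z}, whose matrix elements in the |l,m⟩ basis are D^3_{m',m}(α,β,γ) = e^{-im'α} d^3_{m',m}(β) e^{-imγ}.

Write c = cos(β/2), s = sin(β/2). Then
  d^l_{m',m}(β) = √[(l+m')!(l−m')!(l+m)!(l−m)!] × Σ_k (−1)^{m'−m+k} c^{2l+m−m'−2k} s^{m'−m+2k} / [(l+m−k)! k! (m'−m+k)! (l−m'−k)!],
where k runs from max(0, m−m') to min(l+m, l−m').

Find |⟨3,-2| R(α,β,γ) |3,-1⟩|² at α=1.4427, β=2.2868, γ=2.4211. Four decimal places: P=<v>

P=0.0926

Split into d^3_{-2,-1}(β=2.2868) × two z-phases.
With c≡cos(β/2)=0.414503 and s≡sin(β/2)=0.910048, N=[1·120·2·24]^{1/2}=75.894664
k: max(0,(-1)−(-2))=1 … min(3+(-1),3−(-2))=2
  k=1: (−1)^0·75.8947/(24)·0.4145^5·0.9100^1 = +0.035213
  k=2: (−1)^1·75.8947/(12)·0.4145^3·0.9100^3 = -0.339473
d^3_{-2,-1}(2.2868) = +0.035213 -0.339473 = -0.304260
|D^3_{-2,-1}|² = |d^3_{-2,-1}(β)|² = (-0.304260)² = 0.092574 (the z-rotation phases have unit modulus)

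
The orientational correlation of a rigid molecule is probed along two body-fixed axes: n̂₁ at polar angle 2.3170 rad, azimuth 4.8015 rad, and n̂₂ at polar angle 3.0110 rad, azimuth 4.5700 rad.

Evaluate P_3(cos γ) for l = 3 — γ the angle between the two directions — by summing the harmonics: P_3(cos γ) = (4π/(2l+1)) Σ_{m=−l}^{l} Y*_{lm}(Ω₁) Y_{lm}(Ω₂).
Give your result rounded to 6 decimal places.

-0.024948

Term-by-term m-sum for l=3 (normalisation 4π/7 = 1.795196):
  term(m=-3) = (0.000117, 0.000097)   from Y*(Ω₁)=(-0.043632, 0.159306), Y(Ω₂)=(0.000382, -0.000839)
  term(m=-2) = (0.005751, 0.002871)   from Y*(Ω₁)=(0.368130, 0.066313), Y(Ω₂)=(0.016491, 0.004827)
  term(m=-1) = (0.049636, 0.011700)   from Y*(Ω₁)=(0.027543, -0.308268), Y(Ω₂)=(-0.023383, 0.163105)
  term(m=+0) = (-0.124904, 0.000000)   from Y*(Ω₁)=(0.176262, -0.000000), Y(Ω₂)=(-0.708626, 0.000000)
  term(m=+1) = (0.049636, -0.011700)   from Y*(Ω₁)=(-0.027543, -0.308268), Y(Ω₂)=(0.023383, 0.163105)
  term(m=+2) = (0.005751, -0.002871)   from Y*(Ω₁)=(0.368130, -0.066313), Y(Ω₂)=(0.016491, -0.004827)
  term(m=+3) = (0.000117, -0.000097)   from Y*(Ω₁)=(0.043632, 0.159306), Y(Ω₂)=(-0.000382, -0.000839)
Total Σ_m = (-0.013897, -0.000000). Multiply by 1.795196: (-0.024948, -0.000000). P_3(cos γ) = -0.024948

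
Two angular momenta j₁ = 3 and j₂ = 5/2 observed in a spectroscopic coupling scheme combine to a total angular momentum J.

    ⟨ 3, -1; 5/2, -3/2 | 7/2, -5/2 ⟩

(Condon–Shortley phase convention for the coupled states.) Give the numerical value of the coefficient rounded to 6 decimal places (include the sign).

-0.398410  (= −√(10/63))

triangle: 2!·4!·3!/10! = 288/3628800
(j±m)!: 2!·4!·1!·4!·1!·6! = 829440
prefactor² = (2J+1)·Δ·N² = 18432/35
  k=0: +1/(0!·2!·4!·1!·0!·2!) = 1/96
  k=1: −1/(1!·1!·3!·0!·1!·3!) = -1/36
Σ = -5/288  ⇒  CG² = 18432/35·(-5/288)² = 10/63
CG = −√(10/63) = -0.398410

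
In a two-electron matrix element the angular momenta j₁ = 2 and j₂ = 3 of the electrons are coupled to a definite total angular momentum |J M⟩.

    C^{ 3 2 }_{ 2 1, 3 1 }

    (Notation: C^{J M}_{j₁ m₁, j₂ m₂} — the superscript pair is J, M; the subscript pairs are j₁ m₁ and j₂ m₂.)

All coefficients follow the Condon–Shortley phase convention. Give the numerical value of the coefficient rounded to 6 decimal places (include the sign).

√[7·2!2!4!/9! · 3!1!4!2!5!1!] = √(64)
  +(−1)^0/∏(0,2,1,4,1,0)! = 1/48  (running 1/48)
  +(−1)^1/∏(1,1,0,3,2,1)! = -1/12  (running -1/16)
⟨..|..⟩ = √(64)·(-1/16) = -0.500000

-0.500000  (= −√(1/4))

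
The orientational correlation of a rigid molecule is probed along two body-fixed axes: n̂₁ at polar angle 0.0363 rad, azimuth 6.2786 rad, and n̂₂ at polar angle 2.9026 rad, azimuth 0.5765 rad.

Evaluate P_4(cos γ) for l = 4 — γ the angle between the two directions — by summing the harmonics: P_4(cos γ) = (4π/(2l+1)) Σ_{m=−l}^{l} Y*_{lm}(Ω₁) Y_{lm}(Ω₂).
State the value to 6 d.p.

0.666289

Summing Y*_{l m}(θ₁,φ₁)·Y_{l m}(θ₂,φ₂) over m ∈ [−4, 4]; prefactor 4π/(2·4+1) = 1.396263:
  m=-4: Y*=+0.000001-0.000000i  Y=-0.000932-0.001031i  product -0.000000-0.000000i
  m=-3: Y*=+0.000060-0.000001i  Y=+0.002550+0.015930i  product +0.000000+0.000001i
  m=-2: Y*=+0.002639-0.000024i  Y=+0.042653-0.096081i  product +0.000110-0.000255i
  m=-1: Y*=+0.068473-0.000314i  Y=-0.329104+0.213976i  product -0.022468+0.014755i
  m=+0: Y*=+0.840718-0.000000i  Y=+0.620790+0.000000i  product +0.521909+0.000000i
  m=+1: Y*=-0.068473-0.000314i  Y=+0.329104+0.213976i  product -0.022468-0.014755i
  m=+2: Y*=+0.002639+0.000024i  Y=+0.042653+0.096081i  product +0.000110+0.000255i
  m=+3: Y*=-0.000060-0.000001i  Y=-0.002550+0.015930i  product +0.000000-0.000001i
  m=+4: Y*=+0.000001+0.000000i  Y=-0.000932+0.001031i  product -0.000000+0.000000i
Total Σ_m = +0.477194+0.000000i. Multiply by 1.396263: +0.666289+0.000000i. P_4(cos γ) = 0.666289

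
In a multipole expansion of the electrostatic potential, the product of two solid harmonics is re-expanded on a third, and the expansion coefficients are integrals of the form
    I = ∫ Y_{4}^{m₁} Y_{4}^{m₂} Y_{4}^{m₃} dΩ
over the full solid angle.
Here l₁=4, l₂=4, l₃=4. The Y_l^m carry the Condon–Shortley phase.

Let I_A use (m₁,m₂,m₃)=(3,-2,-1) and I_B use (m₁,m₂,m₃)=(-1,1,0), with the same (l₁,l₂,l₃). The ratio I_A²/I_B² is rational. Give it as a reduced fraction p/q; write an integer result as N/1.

70/81

Same 4,4,4: normalisation and zero-m 3j drop out of the ratio.
A: Δ: 4! 4! 4! / 13! → 1/450450; sum: t=0:+1/576 t=1:−1/864 = 1/1728; 3j²(4 4 4; 3 -2 -1) = Δ·Π!·Σ² = 5/1287  (sign -1)
B: Δ: 4! 4! 4! / 13! → 1/450450; sum: t=1:−1/3456 t=2:+1/144 t=3:−1/96 t=4:+1/864 = -1/384; 3j²(4 4 4; -1 1 0) = Δ·Π!·Σ² = 9/2002  (sign -1)
I_A²/I_B² = (5/1287)/(9/2002) = 70/81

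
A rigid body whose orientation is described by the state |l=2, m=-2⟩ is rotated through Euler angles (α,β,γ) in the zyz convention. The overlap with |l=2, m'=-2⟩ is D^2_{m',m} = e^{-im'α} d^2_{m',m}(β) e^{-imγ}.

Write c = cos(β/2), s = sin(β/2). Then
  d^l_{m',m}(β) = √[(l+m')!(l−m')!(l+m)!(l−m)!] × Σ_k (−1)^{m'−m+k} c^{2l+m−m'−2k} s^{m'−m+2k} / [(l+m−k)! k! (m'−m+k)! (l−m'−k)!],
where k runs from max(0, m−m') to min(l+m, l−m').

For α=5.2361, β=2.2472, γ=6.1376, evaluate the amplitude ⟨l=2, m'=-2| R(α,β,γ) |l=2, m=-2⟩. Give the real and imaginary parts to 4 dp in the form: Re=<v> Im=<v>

Split into d^2_{-2,-2}(β=2.2472) × two z-phases.
Half-angle: c=0.432439, s=0.901663. N=√(1·24·1·24)=24.000000
The bounds max(0,m−m')=0 and min(l+m,l−m')=0 give 1 term
  k=0: (−1)^0·24.0000/(24)·0.4324^4·0.9017^0 = +0.034970
d^2_{-2,-2}(2.2472) = +0.034970
Attach z-rotation phases: D = e^{-i(-2)(5.2361)}·(+0.034970)·e^{-i(-2)(6.1376)} = -0.025438-0.023997i

Re=-0.0254 Im=-0.0240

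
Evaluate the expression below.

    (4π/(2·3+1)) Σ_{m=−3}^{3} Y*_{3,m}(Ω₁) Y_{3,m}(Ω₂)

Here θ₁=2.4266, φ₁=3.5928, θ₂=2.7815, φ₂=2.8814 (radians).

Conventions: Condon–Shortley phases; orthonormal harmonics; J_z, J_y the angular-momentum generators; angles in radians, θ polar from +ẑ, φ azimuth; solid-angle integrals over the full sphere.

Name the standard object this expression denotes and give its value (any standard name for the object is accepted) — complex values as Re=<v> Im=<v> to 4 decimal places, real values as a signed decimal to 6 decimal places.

This sum is the spherical-harmonic addition theorem: it equals the Legendre polynomial P_l(cos γ) of the angle γ between the two directions.
Term-by-term m-sum for l=3 (normalisation 4π/7 = 1.795196):
  term(m=-3) = -0.001146+0.001814i   from Y*(Ω₁)=-0.025334-0.114812i, Y(Ω₂)=-0.012969-0.012844i
  term(m=-2) = +0.005808+0.038958i   from Y*(Ω₁)=-0.205558-0.260324i, Y(Ω₂)=-0.103031-0.059044i
  term(m=-1) = +0.114305+0.098527i   from Y*(Ω₁)=-0.352916-0.171004i, Y(Ω₂)=-0.371858-0.098999i
  term(m=+0) = -0.020242+0.000000i   from Y*(Ω₁)=+0.042024-0.000000i, Y(Ω₂)=-0.481678+0.000000i
  term(m=+1) = +0.114305-0.098527i   from Y*(Ω₁)=+0.352916-0.171004i, Y(Ω₂)=+0.371858-0.098999i
  term(m=+2) = +0.005808-0.038958i   from Y*(Ω₁)=-0.205558+0.260324i, Y(Ω₂)=-0.103031+0.059044i
  term(m=+3) = -0.001146-0.001814i   from Y*(Ω₁)=+0.025334-0.114812i, Y(Ω₂)=+0.012969-0.012844i
Σ over m = +0.217693+0.000000i; ×(4π/7) → +0.390802+0.000000i. Real part: 0.390802

Legendre polynomial (addition theorem), +0.390802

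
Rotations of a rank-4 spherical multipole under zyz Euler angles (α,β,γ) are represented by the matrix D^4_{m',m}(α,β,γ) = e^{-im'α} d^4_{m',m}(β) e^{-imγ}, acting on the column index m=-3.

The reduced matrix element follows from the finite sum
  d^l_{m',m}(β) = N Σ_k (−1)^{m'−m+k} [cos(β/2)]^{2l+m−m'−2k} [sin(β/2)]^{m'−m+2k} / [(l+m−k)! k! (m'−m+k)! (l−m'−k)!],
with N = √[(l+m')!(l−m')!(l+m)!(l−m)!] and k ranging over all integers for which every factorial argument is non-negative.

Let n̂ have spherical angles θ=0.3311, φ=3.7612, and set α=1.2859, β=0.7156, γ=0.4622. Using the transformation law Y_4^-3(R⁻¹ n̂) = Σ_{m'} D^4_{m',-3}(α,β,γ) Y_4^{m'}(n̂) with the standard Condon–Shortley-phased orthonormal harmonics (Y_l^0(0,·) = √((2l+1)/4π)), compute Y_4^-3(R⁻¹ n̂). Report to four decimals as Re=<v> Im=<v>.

Re=0.2074 Im=-0.3442

Need the full column D^4_{m',-3} for m'=−4..4 at α=1.2859, β=0.7156, γ=0.4622.
cos(β/2)=0.936670, sin(β/2)=0.350214
d^4_{-4,-3}: single k=1 term ⇒ +0.626591;  D = +0.607571+0.153208i
d^4_{-3,-3}: k∈[0..1] ⇒ +0.592504 -0.579808 = +0.012696;  D = +0.006439-0.010942i
d^4_{-2,-3}: k∈[0..1] ⇒ -0.828901 +0.347632 = -0.481270;  D = +0.329454+0.350828i
d^4_{-1,-3}: k∈[0..1] ⇒ +0.657441 -0.153180 = +0.504261;  D = -0.449791+0.227965i
d^4_{0,-3}: k∈[0..1] ⇒ -0.366436 +0.051226 = -0.315210;  D = -0.057733-0.309877i
d^4_{1,-3}: k∈[0..1] ⇒ +0.153180 -0.012848 = +0.140331;  D = +0.139620+0.014107i
d^4_{2,-3}: k∈[0..1] ⇒ -0.048598 +0.002265 = -0.046333;  D = -0.017426+0.042931i
d^4_{3,-3}: k∈[0..1] ⇒ +0.011331 -0.000226 = +0.011105;  D = -0.008701-0.006900i
d^4_{4,-3}: single k=0 term ⇒ -0.001712;  D = +0.001398-0.000988i
Y_4^{m'}(θ=0.3311,φ=3.7612) and Σ D·Y over m':
  (+0.6076+0.1532i)·(-0.0039-0.0030i)  (+0.0064-0.0109i)·(+0.0116+0.0390i)  (+0.3295+0.3508i)·(+0.0605-0.1758i)  (-0.4498+0.2280i)·(-0.3860+0.2754i)  (-0.0577-0.3099i)·(+0.4405+0.0000i)  (+0.1396+0.0141i)·(+0.3860+0.2754i)  (-0.0174+0.0429i)·(+0.0605+0.1758i)  (-0.0087-0.0069i)·(-0.0116+0.0390i)  (+0.0014-0.0010i)·(-0.0039+0.0030i)
Y_4^-3(R⁻¹ n̂) = +0.207437-0.344178i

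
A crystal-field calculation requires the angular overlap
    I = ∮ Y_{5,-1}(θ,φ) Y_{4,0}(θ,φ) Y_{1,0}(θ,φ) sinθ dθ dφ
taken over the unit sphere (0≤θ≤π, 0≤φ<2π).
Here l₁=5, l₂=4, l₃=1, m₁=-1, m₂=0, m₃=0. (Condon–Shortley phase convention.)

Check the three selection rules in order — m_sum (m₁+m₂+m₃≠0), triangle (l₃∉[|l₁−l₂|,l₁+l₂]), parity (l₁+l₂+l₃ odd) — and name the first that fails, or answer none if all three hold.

Σmᵢ = -1  ✗
l₃∈[|l₁−l₂|,l₁+l₂]=[1,9], have l₃=1
Σlᵢ = 10 ⇒ even

m_sum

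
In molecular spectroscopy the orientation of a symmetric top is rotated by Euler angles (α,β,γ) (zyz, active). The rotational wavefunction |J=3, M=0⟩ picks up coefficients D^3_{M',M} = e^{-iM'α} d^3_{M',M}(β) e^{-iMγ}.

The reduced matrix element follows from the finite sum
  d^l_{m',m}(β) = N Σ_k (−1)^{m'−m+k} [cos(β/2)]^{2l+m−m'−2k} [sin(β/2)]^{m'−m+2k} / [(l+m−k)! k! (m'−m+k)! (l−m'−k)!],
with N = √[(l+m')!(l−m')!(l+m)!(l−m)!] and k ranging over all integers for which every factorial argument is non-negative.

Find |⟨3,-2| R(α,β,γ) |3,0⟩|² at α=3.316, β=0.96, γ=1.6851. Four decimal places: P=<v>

Split into d^3_{-2,0}(β=0.9600) × two z-phases.
c=cos(0.960000/2)=0.886995, s=sin(0.960000/2)=0.461779; N=√[1·120·6·6]=65.726707
The bounds max(0,m−m')=2 and min(l+m,l−m')=3 give 2 terms
  k=2: (−1)^0·65.7267/(12)·0.8870^4·0.4618^2 = +0.722959
  k=3: (−1)^1·65.7267/(12)·0.8870^2·0.4618^4 = -0.195948
d^3_{-2,0}(0.9600) = +0.722959 -0.195948 = +0.527012
|D^3_{-2,0}|² = |d^3_{-2,0}(β)|² = (+0.527012)² = 0.277741 (the z-rotation phases have unit modulus)

P=0.2777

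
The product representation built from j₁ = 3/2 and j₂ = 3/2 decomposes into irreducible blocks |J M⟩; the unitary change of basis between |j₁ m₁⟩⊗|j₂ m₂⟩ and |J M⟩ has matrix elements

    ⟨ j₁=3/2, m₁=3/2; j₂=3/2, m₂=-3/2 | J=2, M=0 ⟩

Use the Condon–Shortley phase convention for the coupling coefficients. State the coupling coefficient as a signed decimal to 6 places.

+√(1/4) = +0.500000

triangle: 1!*2!*2!/6! = 4/720
(j±m)!: 3!*0!*0!*3!*2!*2! = 144
prefactor² = (2J+1)*Δ*N² = 4
  k=0: +1/(0!*1!*0!*0!*2!*2!) = 1/4
Σ = 1/4  ⇒  CG² = 4*(1/4)² = 1/4
CG = +√(1/4) = +0.500000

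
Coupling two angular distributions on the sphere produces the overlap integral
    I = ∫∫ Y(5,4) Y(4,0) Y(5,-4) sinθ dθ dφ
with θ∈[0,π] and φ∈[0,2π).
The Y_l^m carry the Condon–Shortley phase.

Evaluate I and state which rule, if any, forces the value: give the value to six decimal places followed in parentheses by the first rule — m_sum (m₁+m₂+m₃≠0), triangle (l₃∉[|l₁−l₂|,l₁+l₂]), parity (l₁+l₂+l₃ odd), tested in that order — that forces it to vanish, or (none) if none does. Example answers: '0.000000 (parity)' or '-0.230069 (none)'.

-0.130198 (none)

m-sum 0 ✓  L=14 even ✓  1≤5≤9 ✓
Π(2lᵢ+1) = 11×9×11 = 1089
triangle coeff Δ(5,4,5) = 1/3153150
Σ_t [0,4]: t=0:+1/69120 t=1:−1/1728 t=2:+1/576 t=3:−1/1728 t=4:+1/69120 = 7/11520
(3j)²=2/143 [(5 4 5; 0 0 0)], sign=-1
Σ_t [0,1]: t=0:+1/69120 t=1:−1/25920 = -1/41472
(3j)²=2/143 [(5 4 5; 4 0 -4)], sign=+1
⇒ 4πI² = 36/169
I = (-1)√(36/169/(4π)) = -0.13019760
No selection rule forces the value: the integral is nonzero (none).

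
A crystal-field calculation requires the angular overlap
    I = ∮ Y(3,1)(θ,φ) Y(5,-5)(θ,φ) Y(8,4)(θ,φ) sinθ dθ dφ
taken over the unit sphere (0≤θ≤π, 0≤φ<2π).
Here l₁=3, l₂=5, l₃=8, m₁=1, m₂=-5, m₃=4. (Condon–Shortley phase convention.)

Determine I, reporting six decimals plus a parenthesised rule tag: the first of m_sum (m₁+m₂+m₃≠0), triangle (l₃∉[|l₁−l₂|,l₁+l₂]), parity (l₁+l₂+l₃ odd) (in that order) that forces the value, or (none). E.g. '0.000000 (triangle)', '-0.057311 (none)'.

0.034108 (none)

Rules hold: Σm=0, L=16 even, 2≤8≤8.
N = 7·11·17 = 1309
Δ = 0!·6!·10!/17! = 1/136136
Racah Σ t=0..0: t=0:+1/518400 = 1/518400
⇒ 3j(3 5 8; 0 0 0)² = 56/2431, sgn +1
Racah Σ t=0..0: t=0:+1/174182400 = 1/174182400
⇒ 3j(3 5 8; 1 -5 4)² = 3/6188, sgn +1
4πI² = N·(3j₀)²·(3jₘ)² = 42/2873
I = +1·√(0.0146189/4π) = 0.03410766
No selection rule forces the value: the integral is nonzero (none).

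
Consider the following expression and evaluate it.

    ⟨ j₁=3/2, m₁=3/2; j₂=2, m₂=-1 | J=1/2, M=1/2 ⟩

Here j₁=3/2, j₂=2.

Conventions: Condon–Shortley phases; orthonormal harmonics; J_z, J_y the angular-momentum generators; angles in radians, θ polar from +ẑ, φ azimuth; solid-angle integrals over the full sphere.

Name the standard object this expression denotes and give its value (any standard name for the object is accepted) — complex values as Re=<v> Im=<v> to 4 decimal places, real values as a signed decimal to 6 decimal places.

Clebsch–Gordan coefficient, +√(1/10) ≈ +0.316228

This is a Clebsch–Gordan (vector-coupling) coefficient.
triangle: 3!*0!*1!/5! = 6/120
(j±m)!: 3!*0!*1!*3!*1!*0! = 36
prefactor² = (2J+1)*Δ*N² = 18/5
  k=0: +1/(0!*3!*0!*1!*0!*0!) = 1/6
Σ = 1/6  ⇒  CG² = 18/5*(1/6)² = 1/10
CG = +√(1/10) = +0.316228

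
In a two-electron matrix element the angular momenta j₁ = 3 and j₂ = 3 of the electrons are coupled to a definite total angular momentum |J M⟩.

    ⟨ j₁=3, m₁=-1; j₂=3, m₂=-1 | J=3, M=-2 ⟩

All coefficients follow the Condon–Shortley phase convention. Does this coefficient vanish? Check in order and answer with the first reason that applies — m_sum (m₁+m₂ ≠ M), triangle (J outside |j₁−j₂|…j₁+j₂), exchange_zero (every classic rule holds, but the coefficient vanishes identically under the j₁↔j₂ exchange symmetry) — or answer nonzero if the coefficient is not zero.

exchange_zero

m-sum: m₁+m₂ = -1+(-1) = -2, M = -2  ✓
triangle: |j₁−j₂| = 0 ≤ J = 3 ≤ j₁+j₂ = 6  ✓
exchange: j₁=j₂ and m₁=m₂, and (−1)^(j₁+j₂−J) = (−1)^3 = −1 forces ⟨j₁m₁;j₂m₂|JM⟩ = −⟨j₂m₂;j₁m₁|JM⟩ = −⟨j₁m₁;j₂m₂|JM⟩ ⇒ the coefficient vanishes identically
Racah sum check: Σ_k collapses to 0 ⇒ CG = 0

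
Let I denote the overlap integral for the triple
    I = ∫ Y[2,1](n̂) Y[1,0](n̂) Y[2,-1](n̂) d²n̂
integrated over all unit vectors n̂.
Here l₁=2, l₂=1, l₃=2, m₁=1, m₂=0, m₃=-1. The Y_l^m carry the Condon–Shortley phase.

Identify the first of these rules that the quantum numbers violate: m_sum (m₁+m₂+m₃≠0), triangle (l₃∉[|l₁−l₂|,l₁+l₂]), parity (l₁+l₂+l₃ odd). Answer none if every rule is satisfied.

Σmᵢ = 0  ✓
l₃∈[|l₁−l₂|,l₁+l₂]=[1,3], have l₃=2  ✓
Σlᵢ = 5 ⇒ odd  ✗

parity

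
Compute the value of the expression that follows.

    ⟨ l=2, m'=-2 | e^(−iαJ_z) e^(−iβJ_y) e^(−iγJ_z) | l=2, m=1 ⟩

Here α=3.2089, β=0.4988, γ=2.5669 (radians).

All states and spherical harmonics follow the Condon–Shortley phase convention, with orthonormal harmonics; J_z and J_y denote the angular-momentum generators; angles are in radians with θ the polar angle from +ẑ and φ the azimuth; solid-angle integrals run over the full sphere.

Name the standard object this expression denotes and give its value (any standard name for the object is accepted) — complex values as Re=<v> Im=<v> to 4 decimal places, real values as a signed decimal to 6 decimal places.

Wigner D-matrix element, Re=-0.0221 Im=-0.0190

This is a Wigner D-matrix element — the rotation-matrix element ⟨l m'| R(α,β,γ) |l m⟩ in the angular-momentum basis.
Split into d^2_{-2,1}(β=0.4988) × two z-phases.
c=cos(0.498800/2)=0.969061, s=sin(0.498800/2)=0.246823; N=√[1·24·6·1]=12.000000
k: max(0,(1)−(-2))=3 … min(2+(1),2−(-2))=3
  k=3: (−1)^0·12.0000/(6)·0.9691^1·0.2468^3 = +0.029143
d^2_{-2,1}(0.4988) = +0.029143
Attach z-rotation phases: D = e^{-i(-2)(3.2089)}·(+0.029143)·e^{-i(1)(2.5669)} = -0.022114-0.018981i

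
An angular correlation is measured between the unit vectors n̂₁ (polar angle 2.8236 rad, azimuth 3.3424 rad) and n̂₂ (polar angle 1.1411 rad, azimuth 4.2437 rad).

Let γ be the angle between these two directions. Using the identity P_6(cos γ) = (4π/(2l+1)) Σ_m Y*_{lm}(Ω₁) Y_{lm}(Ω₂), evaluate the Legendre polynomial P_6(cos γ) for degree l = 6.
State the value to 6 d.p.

Expand P_6 via completeness: Σ_{m} conj(Y_{6,m}) at Ω₁ times Y_{6,m} at Ω₂ —
  m=-6: Y*=0.00016 + 0.00042j  Y=0.25802 - 0.08822j  product 0.00008 + 0.00009j
  m=-5: Y*=0.00255 + 0.00401j  Y=-0.30997 - 0.30216j  product 0.00042 - 0.00201j
  m=-4: Y*=0.02113 + 0.02190j  Y=-0.06630 + 0.21137j  product -0.00603 + 0.00301j
  m=-3: Y*=0.10790 + 0.07420j  Y=-0.21941 + 0.03647j  product -0.02638 - 0.01235j
  m=-2: Y*=0.34062 + 0.14466j  Y=0.18003 + 0.24515j  product 0.02586 + 0.10955j
  m=-1: Y*=0.57502 + 0.11705j  Y=-0.05550 + 0.10961j  product -0.04474 + 0.05653j
  m=+0: Y*=0.18902 + 0.00000j  Y=0.31420 + 0.00000j  product 0.05939 + 0.00000j
  m=+1: Y*=-0.57502 + 0.11705j  Y=0.05550 + 0.10961j  product -0.04474 - 0.05653j
  m=+2: Y*=0.34062 - 0.14466j  Y=0.18003 - 0.24515j  product 0.02586 - 0.10955j
  m=+3: Y*=-0.10790 + 0.07420j  Y=0.21941 + 0.03647j  product -0.02638 + 0.01235j
  m=+4: Y*=0.02113 - 0.02190j  Y=-0.06630 - 0.21137j  product -0.00603 - 0.00301j
  m=+5: Y*=-0.00255 + 0.00401j  Y=0.30997 - 0.30216j  product 0.00042 + 0.00201j
  m=+6: Y*=0.00016 - 0.00042j  Y=0.25802 + 0.08822j  product 0.00008 - 0.00009j
Total Σ_m = -0.04220 + 0.00000j. Multiply by 0.966644: -0.04079 + 0.00000j. P_6(cos γ) = -0.040794

-0.040794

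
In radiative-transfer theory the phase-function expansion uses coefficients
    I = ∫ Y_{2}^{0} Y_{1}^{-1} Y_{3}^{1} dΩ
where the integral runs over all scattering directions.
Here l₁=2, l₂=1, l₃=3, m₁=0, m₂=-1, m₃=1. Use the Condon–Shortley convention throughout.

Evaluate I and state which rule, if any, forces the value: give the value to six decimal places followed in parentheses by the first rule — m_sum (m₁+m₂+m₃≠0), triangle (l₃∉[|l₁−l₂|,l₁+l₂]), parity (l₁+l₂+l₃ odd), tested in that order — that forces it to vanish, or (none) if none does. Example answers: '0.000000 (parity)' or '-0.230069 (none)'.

Rules hold: Σm=0, L=6 even, 1≤3≤3.
N = 5·3·7 = 105
Δ = 0!·4!·2!/7! = 1/105
Racah Σ t=0..0: t=0:+1/4 = 1/4
⇒ 3j(2 1 3; 0 0 0)² = 3/35, sgn -1
Racah Σ t=0..0: t=0:+1/8 = 1/8
⇒ 3j(2 1 3; 0 -1 1)² = 2/35, sgn +1
4πI² = N·(3j₀)²·(3jₘ)² = 18/35
I = -1·√(0.514286/4π) = -0.20230066
No selection rule forces the value: the integral is nonzero (none).

-0.202301 (none)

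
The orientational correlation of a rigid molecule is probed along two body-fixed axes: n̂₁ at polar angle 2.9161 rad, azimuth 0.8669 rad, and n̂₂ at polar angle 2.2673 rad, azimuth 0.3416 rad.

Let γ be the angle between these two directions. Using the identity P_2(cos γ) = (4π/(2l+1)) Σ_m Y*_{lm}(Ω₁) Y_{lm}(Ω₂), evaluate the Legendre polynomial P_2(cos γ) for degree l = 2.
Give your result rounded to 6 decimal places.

0.397883

Term-by-term m-sum for l=2 (normalisation 4π/5 = 2.513274):
  term(m=-2) = +0.002182+0.003809i   from Y*(Ω₁)=-0.003134+0.019054i, Y(Ω₂)=+0.176279-0.143486i
  term(m=-1) = +0.055378+0.032098i   from Y*(Ω₁)=-0.108960-0.128344i, Y(Ω₂)=-0.358218+0.127360i
  term(m=+0) = +0.043194+0.000000i   from Y*(Ω₁)=+0.583483-0.000000i, Y(Ω₂)=+0.074028+0.000000i
  term(m=+1) = +0.055378-0.032098i   from Y*(Ω₁)=+0.108960-0.128344i, Y(Ω₂)=+0.358218+0.127360i
  term(m=+2) = +0.002182-0.003809i   from Y*(Ω₁)=-0.003134-0.019054i, Y(Ω₂)=+0.176279+0.143486i
Total Σ_m = +0.158313-0.000000i. Multiply by 2.513274: +0.397883-0.000000i. P_2(cos γ) = 0.397883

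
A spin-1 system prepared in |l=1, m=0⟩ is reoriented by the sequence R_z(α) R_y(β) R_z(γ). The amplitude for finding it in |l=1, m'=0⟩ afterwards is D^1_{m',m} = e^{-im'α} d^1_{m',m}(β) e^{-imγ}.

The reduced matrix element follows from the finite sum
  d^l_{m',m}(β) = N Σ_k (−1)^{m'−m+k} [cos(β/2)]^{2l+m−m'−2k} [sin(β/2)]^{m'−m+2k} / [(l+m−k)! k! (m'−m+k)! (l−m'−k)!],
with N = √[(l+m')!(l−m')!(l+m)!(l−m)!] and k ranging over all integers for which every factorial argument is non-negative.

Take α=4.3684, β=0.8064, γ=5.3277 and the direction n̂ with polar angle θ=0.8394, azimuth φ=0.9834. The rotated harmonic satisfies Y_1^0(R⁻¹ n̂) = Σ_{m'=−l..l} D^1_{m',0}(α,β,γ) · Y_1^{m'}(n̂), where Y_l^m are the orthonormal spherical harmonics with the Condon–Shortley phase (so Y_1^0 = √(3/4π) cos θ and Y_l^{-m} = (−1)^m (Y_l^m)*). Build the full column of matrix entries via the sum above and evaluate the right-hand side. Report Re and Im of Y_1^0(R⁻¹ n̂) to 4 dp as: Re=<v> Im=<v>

Need the full column D^1_{m',0} for m'=−1..1 at α=4.3684, β=0.8064, γ=5.3277.
cos(β/2)=0.919810, sin(β/2)=0.392364
d^1_{-1,0}: single k=1 term ⇒ +0.510390;  D = -0.172126-0.480490i
d^1_{0,0}: k∈[0..1] ⇒ +0.846051 -0.153949 = +0.692101;  D = +0.692101+0.000000i
d^1_{1,0}: single k=0 term ⇒ -0.510390;  D = +0.172126-0.480490i
Y_1^{m'}(θ=0.8394,φ=0.9834) and Σ D·Y over m':
  (-0.1721-0.4805i)·(+0.1425-0.2140i)  (+0.6921+0.0000i)·(+0.3263+0.0000i)  (+0.1721-0.4805i)·(-0.1425-0.2140i)
Y_1^0(R⁻¹ n̂) = -0.028876+0.000000i

Re=-0.0289 Im=0.0000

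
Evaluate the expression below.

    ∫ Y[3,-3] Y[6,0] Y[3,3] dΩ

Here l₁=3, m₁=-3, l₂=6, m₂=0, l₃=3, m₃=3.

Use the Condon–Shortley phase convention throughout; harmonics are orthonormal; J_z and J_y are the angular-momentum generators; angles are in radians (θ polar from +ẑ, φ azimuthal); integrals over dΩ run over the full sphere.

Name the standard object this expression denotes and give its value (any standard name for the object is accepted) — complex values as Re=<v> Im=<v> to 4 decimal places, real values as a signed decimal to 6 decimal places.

Gaunt coefficient, +0.011854

This is a Gaunt coefficient — the integral of a triple product of spherical harmonics over the sphere.
Checks pass: Σm=0; 12 even; l₃=3∈[3,9].
(2·3+1)(2·6+1)(2·3+1) = 637
Δ: 6! 0! 6! / 13! → 1/12012
sum: t=3:−1/1296 = -1/1296
3j²(3 6 3; 0 0 0) = Δ·Π!·Σ² = 100/3003  (sign +1)
sum: t=6:+1/518400 = 1/518400
3j²(3 6 3; -3 0 3) = Δ·Π!·Σ² = 1/12012  (sign +1)
combine: 4πI² = 637·100/3003·1/12012 = 25/14157
take √, sign +1: I = 0.01185440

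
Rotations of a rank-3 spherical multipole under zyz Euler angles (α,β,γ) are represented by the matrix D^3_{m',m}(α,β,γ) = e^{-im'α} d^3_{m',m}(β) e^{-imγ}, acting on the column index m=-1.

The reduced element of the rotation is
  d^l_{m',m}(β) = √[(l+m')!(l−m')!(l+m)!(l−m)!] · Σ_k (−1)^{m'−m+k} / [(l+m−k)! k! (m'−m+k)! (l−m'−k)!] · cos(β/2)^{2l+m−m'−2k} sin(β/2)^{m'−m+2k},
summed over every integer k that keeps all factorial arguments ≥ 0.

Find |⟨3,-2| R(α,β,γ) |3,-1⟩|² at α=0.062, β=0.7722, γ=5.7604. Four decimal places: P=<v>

Split into d^3_{-2,-1}(β=0.7722) × two z-phases.
Half-angle: c=0.926385, s=0.376578. N=√(1·120·2·24)=75.894664
The bounds max(0,m−m')=1 and min(l+m,l−m')=2 give 2 terms
  k=1: (−1)^0·75.8947/(24)·0.9264^5·0.3766^1 = +0.812479
  k=2: (−1)^1·75.8947/(12)·0.9264^3·0.3766^3 = -0.268516
d^3_{-2,-1}(0.7722) = +0.812479 -0.268516 = +0.543963
|D^3_{-2,-1}|² = |d^3_{-2,-1}(β)|² = (+0.543963)² = 0.295896 (the z-rotation phases have unit modulus)

P=0.2959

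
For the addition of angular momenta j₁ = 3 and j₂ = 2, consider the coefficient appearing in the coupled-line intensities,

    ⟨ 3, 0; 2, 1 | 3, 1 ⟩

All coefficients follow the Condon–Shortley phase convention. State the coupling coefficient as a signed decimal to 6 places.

triangle: 2!·4!·2!/9! = 96/362880
(j±m)!: 3!·3!·3!·1!·4!·2! = 10368
prefactor² = (2J+1)·Δ·N² = 96/5
  k=1: −1/(1!·1!·2!·2!·2!·0!) = -1/8
  k=2: +1/(2!·0!·1!·1!·3!·1!) = 1/12
Σ = -1/24  ⇒  CG² = 96/5·(-1/24)² = 1/30
CG = −√(1/30) = -0.182574

-0.182574  (= −√(1/30))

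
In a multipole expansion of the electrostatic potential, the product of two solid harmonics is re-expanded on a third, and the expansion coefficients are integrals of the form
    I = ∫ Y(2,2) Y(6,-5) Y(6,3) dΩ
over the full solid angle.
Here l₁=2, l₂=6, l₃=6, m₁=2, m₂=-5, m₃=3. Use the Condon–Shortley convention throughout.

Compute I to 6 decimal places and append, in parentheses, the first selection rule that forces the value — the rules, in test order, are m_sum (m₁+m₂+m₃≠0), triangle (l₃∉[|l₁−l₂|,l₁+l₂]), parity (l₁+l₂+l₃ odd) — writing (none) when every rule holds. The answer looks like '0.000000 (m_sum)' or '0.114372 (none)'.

Rules hold: Σm=0, L=14 even, 4≤6≤8.
N = 5·13·13 = 845
Δ = 2!·2!·10!/15! = 1/90090
Racah Σ t=0..2: t=0:+1/69120 t=1:−1/14400 t=2:+1/69120 = -7/172800
⇒ 3j(2 6 6; 0 0 0)² = 14/715, sgn -1
Racah Σ t=0..0: t=0:+1/1451520 = 1/1451520
⇒ 3j(2 6 6; 2 -5 3)² = 1/91, sgn -1
4πI² = N·(3j₀)²·(3jₘ)² = 2/11
I = +1·√(0.181818/4π) = 0.12028562
No selection rule forces the value: the integral is nonzero (none).

0.120286 (none)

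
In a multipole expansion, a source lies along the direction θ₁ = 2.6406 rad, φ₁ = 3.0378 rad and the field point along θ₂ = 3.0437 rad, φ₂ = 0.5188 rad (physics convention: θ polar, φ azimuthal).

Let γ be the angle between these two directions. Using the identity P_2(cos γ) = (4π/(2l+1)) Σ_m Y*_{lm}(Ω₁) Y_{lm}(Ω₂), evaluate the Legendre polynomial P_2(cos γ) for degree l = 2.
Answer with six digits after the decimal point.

0.545267

Addition theorem: P_2(cos γ) = (4π/5) Σ_m Y*_{lm}(Ω₁) Y_{lm}(Ω₂), m = −2…2:
  m=-2: Y*=(0.087195, -0.018365)  Y=(0.001876, -0.003178)  product (0.000105, -0.000312)
  m=-1: Y*=(0.323701, -0.033719)  Y=(-0.065257, 0.037260)  product (-0.019867, 0.014261)
  m=+0: Y*=(0.412515, -0.000000)  Y=(0.621745, 0.000000)  product (0.256479, 0.000000)
  m=+1: Y*=(-0.323701, -0.033719)  Y=(0.065257, 0.037260)  product (-0.019867, -0.014261)
  m=+2: Y*=(0.087195, 0.018365)  Y=(0.001876, 0.003178)  product (0.000105, 0.000312)
Accumulated sum (0.216955, 0.000000); after 4π/(2l+1) scaling, (0.545267, 0.000000) ⇒ P_2 = 0.545267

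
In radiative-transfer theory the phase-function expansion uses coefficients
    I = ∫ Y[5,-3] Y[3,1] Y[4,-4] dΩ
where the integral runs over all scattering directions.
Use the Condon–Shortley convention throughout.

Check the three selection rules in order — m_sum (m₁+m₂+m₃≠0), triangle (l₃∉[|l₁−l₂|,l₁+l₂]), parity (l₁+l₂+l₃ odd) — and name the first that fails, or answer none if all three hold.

m₁+m₂+m₃ = -3 + 1 − 4 = -6  ✗
triangle: |5−3|=2 ≤ l₃=4 ≤ 5+3=8
parity: l₁+l₂+l₃ = 12 is even

m_sum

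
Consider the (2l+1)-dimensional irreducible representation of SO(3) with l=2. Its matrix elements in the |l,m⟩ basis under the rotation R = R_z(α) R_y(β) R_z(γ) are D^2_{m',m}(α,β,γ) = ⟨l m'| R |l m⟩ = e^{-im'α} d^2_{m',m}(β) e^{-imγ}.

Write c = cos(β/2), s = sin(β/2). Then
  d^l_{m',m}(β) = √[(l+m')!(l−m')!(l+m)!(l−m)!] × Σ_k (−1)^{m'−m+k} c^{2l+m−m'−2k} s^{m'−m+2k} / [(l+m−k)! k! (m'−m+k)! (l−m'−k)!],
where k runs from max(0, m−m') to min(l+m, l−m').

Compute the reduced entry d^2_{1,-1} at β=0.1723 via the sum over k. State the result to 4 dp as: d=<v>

d^2_{1,-1}(β=0.1723) via the finite sum:
c=cos(0.172300/2)=0.996291, s=sin(0.172300/2)=0.086043; N=√[6·1·1·6]=6.000000
k∈{0,1} keeps every argument non-negative
  k=0: (−1)^2·6.0000/(2)·0.9963^2·0.0860^2 = +0.022046
  k=1: (−1)^3·6.0000/(6)·0.9963^0·0.0860^4 = -0.000055
d^2_{1,-1}(0.1723) = +0.022046 -0.000055 = +0.021991

d=0.0220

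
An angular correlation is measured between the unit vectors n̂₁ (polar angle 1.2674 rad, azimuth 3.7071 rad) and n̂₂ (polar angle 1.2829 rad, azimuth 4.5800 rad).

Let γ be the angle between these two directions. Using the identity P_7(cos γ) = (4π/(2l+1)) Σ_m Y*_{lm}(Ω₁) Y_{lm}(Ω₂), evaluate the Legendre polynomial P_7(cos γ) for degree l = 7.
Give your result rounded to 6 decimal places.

Term-by-term m-sum for l=7 (normalisation 4π/15 = 0.837758):
  m=-7: (0.246730, 0.262817) × (0.297949, -0.223728) = (0.132312, 0.023106)  (running Σ = (0.132312, 0.023106))
  m=-6: (-0.408980, -0.105062) × (-0.289297, -0.294514) = (0.087374, 0.150845)  (running Σ = (0.219687, 0.173950))
  m=-5: (0.044302, -0.014389) × (-0.008784, 0.011272) = (-0.000227, 0.000626)  (running Σ = (0.219460, 0.174576))
  m=-4: (0.213270, -0.257756) × (-0.296700, -0.173664) = (-0.108040, 0.039439)  (running Σ = (0.111420, 0.214015))
  m=-3: (-0.021122, 0.167117) × (-0.052492, 0.125143) = (-0.019805, -0.011416)  (running Σ = (0.091615, 0.202599))
  m=-2: (0.114562, 0.243482) × (-0.278352, -0.075474) = (-0.013512, -0.076420)  (running Σ = (0.078103, 0.126179))
  m=-1: (-0.175570, -0.111425) × (-0.023374, 0.175521) = (0.023661, -0.028212)  (running Σ = (0.101764, 0.097967))
  m=0: (-0.246840, -0.000000) × (-0.269192, 0.000000) = (0.066447, 0.000000)  (running Σ = (0.168212, 0.097967))
  m=1: (0.175570, -0.111425) × (0.023374, 0.175521) = (0.023661, 0.028212)  (running Σ = (0.191873, 0.126179))
  m=2: (0.114562, -0.243482) × (-0.278352, 0.075474) = (-0.013512, 0.076420)  (running Σ = (0.178361, 0.202599))
  m=3: (0.021122, 0.167117) × (0.052492, 0.125143) = (-0.019805, 0.011416)  (running Σ = (0.158556, 0.214015))
  m=4: (0.213270, 0.257756) × (-0.296700, 0.173664) = (-0.108040, -0.039439)  (running Σ = (0.050516, 0.174576))
  m=5: (-0.044302, -0.014389) × (0.008784, 0.011272) = (-0.000227, -0.000626)  (running Σ = (0.050289, 0.173950))
  m=6: (-0.408980, 0.105062) × (-0.289297, 0.294514) = (0.087374, -0.150845)  (running Σ = (0.137663, 0.023106))
  m=7: (-0.246730, 0.262817) × (-0.297949, -0.223728) = (0.132312, -0.023106)  (running Σ = (0.269976, -0.000000))
Accumulated sum (0.269976, -0.000000); after 4π/(2l+1) scaling, (0.226174, -0.000000) ⇒ P_7 = 0.226174

0.226174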